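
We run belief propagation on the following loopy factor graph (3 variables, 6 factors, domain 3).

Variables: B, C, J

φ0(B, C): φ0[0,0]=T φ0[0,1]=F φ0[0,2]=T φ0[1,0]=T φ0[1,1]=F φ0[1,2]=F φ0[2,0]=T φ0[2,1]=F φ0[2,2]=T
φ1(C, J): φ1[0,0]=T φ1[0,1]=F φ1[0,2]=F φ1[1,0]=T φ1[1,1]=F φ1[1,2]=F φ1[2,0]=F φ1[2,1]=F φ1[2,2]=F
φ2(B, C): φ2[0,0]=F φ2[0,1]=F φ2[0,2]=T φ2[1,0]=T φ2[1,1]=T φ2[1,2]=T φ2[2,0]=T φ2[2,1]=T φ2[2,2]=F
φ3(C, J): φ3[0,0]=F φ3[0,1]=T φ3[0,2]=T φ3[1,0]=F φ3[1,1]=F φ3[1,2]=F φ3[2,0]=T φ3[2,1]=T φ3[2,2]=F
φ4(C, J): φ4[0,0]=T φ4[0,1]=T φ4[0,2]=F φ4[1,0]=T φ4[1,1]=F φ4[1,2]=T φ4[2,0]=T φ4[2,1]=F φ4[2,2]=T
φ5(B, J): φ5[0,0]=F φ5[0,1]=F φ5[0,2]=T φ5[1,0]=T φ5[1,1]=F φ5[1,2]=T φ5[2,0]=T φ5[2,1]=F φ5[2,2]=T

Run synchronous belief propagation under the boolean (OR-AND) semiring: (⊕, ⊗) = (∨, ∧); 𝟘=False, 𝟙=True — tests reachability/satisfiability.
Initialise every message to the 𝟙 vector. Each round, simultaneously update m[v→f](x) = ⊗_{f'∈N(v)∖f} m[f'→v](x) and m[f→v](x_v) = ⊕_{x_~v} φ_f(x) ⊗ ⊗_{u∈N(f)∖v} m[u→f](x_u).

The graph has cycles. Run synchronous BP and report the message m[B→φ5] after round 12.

init: all messages = 𝟙 over 3 values
r1 m[φ0→B] = [T, T, T]
r1 m[φ0→C] = [T, F, T]
r1 m[φ1→C] = [T, T, F]
r1 m[φ1→J] = [T, F, F]
r1 m[φ2→B] = [T, T, T]
r1 m[φ2→C] = [T, T, T]
r1 m[φ3→C] = [T, F, T]
r1 m[φ3→J] = [T, T, T]
r1 m[φ4→C] = [T, T, T]
r1 m[φ4→J] = [T, T, T]
r1 m[φ5→B] = [T, T, T]
r1 m[φ5→J] = [T, F, T]
r1 m[B→φ0] = [T, T, T]
r1 m[B→φ2] = [T, T, T]
r1 m[B→φ5] = [T, T, T]
r1 m[C→φ0] = [T, T, T]
r1 m[C→φ1] = [T, T, T]
r1 m[C→φ2] = [T, T, T]
r1 m[C→φ3] = [T, T, T]
r1 m[C→φ4] = [T, T, T]
r1 m[J→φ1] = [T, T, T]
r1 m[J→φ3] = [T, T, T]
r1 m[J→φ4] = [T, T, T]
r1 m[J→φ5] = [T, T, T]
r2 m[φ0→B] = [T, T, T]
r2 m[φ0→C] = [T, F, T]
r2 m[φ1→C] = [T, T, F]
r2 m[φ1→J] = [T, F, F]
r2 m[φ2→B] = [T, T, T]
r2 m[φ2→C] = [T, T, T]
r2 m[φ3→C] = [T, F, T]
r2 m[φ3→J] = [T, T, T]
r2 m[φ4→C] = [T, T, T]
r2 m[φ4→J] = [T, T, T]
r2 m[φ5→B] = [T, T, T]
r2 m[φ5→J] = [T, F, T]
r2 m[B→φ0] = [T, T, T]
r2 m[B→φ2] = [T, T, T]
r2 m[B→φ5] = [T, T, T]
r2 m[C→φ0] = [T, F, F]
r2 m[C→φ1] = [T, F, T]
r2 m[C→φ2] = [T, F, F]
r2 m[C→φ3] = [T, F, F]
r2 m[C→φ4] = [T, F, F]
r2 m[J→φ1] = [T, F, T]
r2 m[J→φ3] = [T, F, F]
r2 m[J→φ4] = [T, F, F]
r2 m[J→φ5] = [T, F, F]
r3 m[φ0→B] = [T, T, T]
r3 m[φ0→C] = [T, F, T]
r3 m[φ1→C] = [T, T, F]
r3 m[φ1→J] = [T, F, F]
r3 m[φ2→B] = [F, T, T]
r3 m[φ2→C] = [T, T, T]
r3 m[φ3→C] = [F, F, T]
r3 m[φ3→J] = [F, T, T]
r3 m[φ4→C] = [T, T, T]
r3 m[φ4→J] = [T, T, F]
r3 m[φ5→B] = [F, T, T]
r3 m[φ5→J] = [T, F, T]
r3 m[B→φ0] = [T, T, T]
r3 m[B→φ2] = [T, T, T]
r3 m[B→φ5] = [T, T, T]
r3 m[C→φ0] = [T, F, F]
r3 m[C→φ1] = [T, F, T]
r3 m[C→φ2] = [T, F, F]
r3 m[C→φ3] = [T, F, F]
r3 m[C→φ4] = [T, F, F]
r3 m[J→φ1] = [T, F, T]
r3 m[J→φ3] = [T, F, F]
r3 m[J→φ4] = [T, F, F]
r3 m[J→φ5] = [T, F, F]
r4 m[φ0→B] = [T, T, T]
r4 m[φ0→C] = [T, F, T]
r4 m[φ1→C] = [T, T, F]
r4 m[φ1→J] = [T, F, F]
r4 m[φ2→B] = [F, T, T]
r4 m[φ2→C] = [T, T, T]
r4 m[φ3→C] = [F, F, T]
r4 m[φ3→J] = [F, T, T]
r4 m[φ4→C] = [T, T, T]
r4 m[φ4→J] = [T, T, F]
r4 m[φ5→B] = [F, T, T]
r4 m[φ5→J] = [T, F, T]
r4 m[B→φ0] = [F, T, T]
r4 m[B→φ2] = [F, T, T]
r4 m[B→φ5] = [F, T, T]
r4 m[C→φ0] = [F, F, F]
r4 m[C→φ1] = [F, F, T]
r4 m[C→φ2] = [F, F, F]
r4 m[C→φ3] = [T, F, F]
r4 m[C→φ4] = [F, F, F]
r4 m[J→φ1] = [F, F, F]
r4 m[J→φ3] = [T, F, F]
r4 m[J→φ4] = [F, F, F]
r4 m[J→φ5] = [F, F, F]
r5 m[φ0→B] = [F, F, F]
r5 m[φ0→C] = [T, F, T]
r5 m[φ1→C] = [F, F, F]
r5 m[φ1→J] = [F, F, F]
r5 m[φ2→B] = [F, F, F]
r5 m[φ2→C] = [T, T, T]
r5 m[φ3→C] = [F, F, T]
r5 m[φ3→J] = [F, T, T]
r5 m[φ4→C] = [F, F, F]
r5 m[φ4→J] = [F, F, F]
r5 m[φ5→B] = [F, F, F]
r5 m[φ5→J] = [T, F, T]
r5 m[B→φ0] = [F, T, T]
r5 m[B→φ2] = [F, T, T]
r5 m[B→φ5] = [F, T, T]
r5 m[C→φ0] = [F, F, F]
r5 m[C→φ1] = [F, F, T]
r5 m[C→φ2] = [F, F, F]
r5 m[C→φ3] = [T, F, F]
r5 m[C→φ4] = [F, F, F]
r5 m[J→φ1] = [F, F, F]
r5 m[J→φ3] = [T, F, F]
r5 m[J→φ4] = [F, F, F]
r5 m[J→φ5] = [F, F, F]
r6 m[φ0→B] = [F, F, F]
r6 m[φ0→C] = [T, F, T]
r6 m[φ1→C] = [F, F, F]
r6 m[φ1→J] = [F, F, F]
r6 m[φ2→B] = [F, F, F]
r6 m[φ2→C] = [T, T, T]
r6 m[φ3→C] = [F, F, T]
r6 m[φ3→J] = [F, T, T]
r6 m[φ4→C] = [F, F, F]
r6 m[φ4→J] = [F, F, F]
r6 m[φ5→B] = [F, F, F]
r6 m[φ5→J] = [T, F, T]
r6 m[B→φ0] = [F, F, F]
r6 m[B→φ2] = [F, F, F]
r6 m[B→φ5] = [F, F, F]
r6 m[C→φ0] = [F, F, F]
r6 m[C→φ1] = [F, F, F]
r6 m[C→φ2] = [F, F, F]
r6 m[C→φ3] = [F, F, F]
r6 m[C→φ4] = [F, F, F]
r6 m[J→φ1] = [F, F, F]
r6 m[J→φ3] = [F, F, F]
r6 m[J→φ4] = [F, F, F]
r6 m[J→φ5] = [F, F, F]
r7 m[φ0→B] = [F, F, F]
r7 m[φ0→C] = [F, F, F]
r7 m[φ1→C] = [F, F, F]
r7 m[φ1→J] = [F, F, F]
r7 m[φ2→B] = [F, F, F]
r7 m[φ2→C] = [F, F, F]
r7 m[φ3→C] = [F, F, F]
r7 m[φ3→J] = [F, F, F]
r7 m[φ4→C] = [F, F, F]
r7 m[φ4→J] = [F, F, F]
r7 m[φ5→B] = [F, F, F]
r7 m[φ5→J] = [F, F, F]
r7 m[B→φ0] = [F, F, F]
r7 m[B→φ2] = [F, F, F]
r7 m[B→φ5] = [F, F, F]
r7 m[C→φ0] = [F, F, F]
r7 m[C→φ1] = [F, F, F]
r7 m[C→φ2] = [F, F, F]
r7 m[C→φ3] = [F, F, F]
r7 m[C→φ4] = [F, F, F]
r7 m[J→φ1] = [F, F, F]
r7 m[J→φ3] = [F, F, F]
r7 m[J→φ4] = [F, F, F]
r7 m[J→φ5] = [F, F, F]
r8 m[φ0→B] = [F, F, F]
r8 m[φ0→C] = [F, F, F]
r8 m[φ1→C] = [F, F, F]
r8 m[φ1→J] = [F, F, F]
r8 m[φ2→B] = [F, F, F]
r8 m[φ2→C] = [F, F, F]
r8 m[φ3→C] = [F, F, F]
r8 m[φ3→J] = [F, F, F]
r8 m[φ4→C] = [F, F, F]
r8 m[φ4→J] = [F, F, F]
r8 m[φ5→B] = [F, F, F]
r8 m[φ5→J] = [F, F, F]
r8 m[B→φ0] = [F, F, F]
r8 m[B→φ2] = [F, F, F]
r8 m[B→φ5] = [F, F, F]
r8 m[C→φ0] = [F, F, F]
r8 m[C→φ1] = [F, F, F]
r8 m[C→φ2] = [F, F, F]
r8 m[C→φ3] = [F, F, F]
r8 m[C→φ4] = [F, F, F]
r8 m[J→φ1] = [F, F, F]
r8 m[J→φ3] = [F, F, F]
r8 m[J→φ4] = [F, F, F]
r8 m[J→φ5] = [F, F, F]
r9 m[φ0→B] = [F, F, F]
r9 m[φ0→C] = [F, F, F]
r9 m[φ1→C] = [F, F, F]
r9 m[φ1→J] = [F, F, F]
r9 m[φ2→B] = [F, F, F]
r9 m[φ2→C] = [F, F, F]
r9 m[φ3→C] = [F, F, F]
r9 m[φ3→J] = [F, F, F]
r9 m[φ4→C] = [F, F, F]
r9 m[φ4→J] = [F, F, F]
r9 m[φ5→B] = [F, F, F]
r9 m[φ5→J] = [F, F, F]
r9 m[B→φ0] = [F, F, F]
r9 m[B→φ2] = [F, F, F]
r9 m[B→φ5] = [F, F, F]
r9 m[C→φ0] = [F, F, F]
r9 m[C→φ1] = [F, F, F]
r9 m[C→φ2] = [F, F, F]
r9 m[C→φ3] = [F, F, F]
r9 m[C→φ4] = [F, F, F]
r9 m[J→φ1] = [F, F, F]
r9 m[J→φ3] = [F, F, F]
r9 m[J→φ4] = [F, F, F]
r9 m[J→φ5] = [F, F, F]
r10 m[φ0→B] = [F, F, F]
r10 m[φ0→C] = [F, F, F]
r10 m[φ1→C] = [F, F, F]
r10 m[φ1→J] = [F, F, F]
r10 m[φ2→B] = [F, F, F]
r10 m[φ2→C] = [F, F, F]
r10 m[φ3→C] = [F, F, F]
r10 m[φ3→J] = [F, F, F]
r10 m[φ4→C] = [F, F, F]
r10 m[φ4→J] = [F, F, F]
r10 m[φ5→B] = [F, F, F]
r10 m[φ5→J] = [F, F, F]
r10 m[B→φ0] = [F, F, F]
r10 m[B→φ2] = [F, F, F]
r10 m[B→φ5] = [F, F, F]
r10 m[C→φ0] = [F, F, F]
r10 m[C→φ1] = [F, F, F]
r10 m[C→φ2] = [F, F, F]
r10 m[C→φ3] = [F, F, F]
r10 m[C→φ4] = [F, F, F]
r10 m[J→φ1] = [F, F, F]
r10 m[J→φ3] = [F, F, F]
r10 m[J→φ4] = [F, F, F]
r10 m[J→φ5] = [F, F, F]
r11 m[φ0→B] = [F, F, F]
r11 m[φ0→C] = [F, F, F]
r11 m[φ1→C] = [F, F, F]
r11 m[φ1→J] = [F, F, F]
r11 m[φ2→B] = [F, F, F]
r11 m[φ2→C] = [F, F, F]
r11 m[φ3→C] = [F, F, F]
r11 m[φ3→J] = [F, F, F]
r11 m[φ4→C] = [F, F, F]
r11 m[φ4→J] = [F, F, F]
r11 m[φ5→B] = [F, F, F]
r11 m[φ5→J] = [F, F, F]
r11 m[B→φ0] = [F, F, F]
r11 m[B→φ2] = [F, F, F]
r11 m[B→φ5] = [F, F, F]
r11 m[C→φ0] = [F, F, F]
r11 m[C→φ1] = [F, F, F]
r11 m[C→φ2] = [F, F, F]
r11 m[C→φ3] = [F, F, F]
r11 m[C→φ4] = [F, F, F]
r11 m[J→φ1] = [F, F, F]
r11 m[J→φ3] = [F, F, F]
r11 m[J→φ4] = [F, F, F]
r11 m[J→φ5] = [F, F, F]
r12 m[φ0→B] = [F, F, F]
r12 m[φ0→C] = [F, F, F]
r12 m[φ1→C] = [F, F, F]
r12 m[φ1→J] = [F, F, F]
r12 m[φ2→B] = [F, F, F]
r12 m[φ2→C] = [F, F, F]
r12 m[φ3→C] = [F, F, F]
r12 m[φ3→J] = [F, F, F]
r12 m[φ4→C] = [F, F, F]
r12 m[φ4→J] = [F, F, F]
r12 m[φ5→B] = [F, F, F]
r12 m[φ5→J] = [F, F, F]
r12 m[B→φ0] = [F, F, F]
r12 m[B→φ2] = [F, F, F]
r12 m[B→φ5] = [F, F, F]
r12 m[C→φ0] = [F, F, F]
r12 m[C→φ1] = [F, F, F]
r12 m[C→φ2] = [F, F, F]
r12 m[C→φ3] = [F, F, F]
r12 m[C→φ4] = [F, F, F]
r12 m[J→φ1] = [F, F, F]
r12 m[J→φ3] = [F, F, F]
r12 m[J→φ4] = [F, F, F]
r12 m[J→φ5] = [F, F, F]
fixed point reached at round 8

message @ round 12 = [F, F, F]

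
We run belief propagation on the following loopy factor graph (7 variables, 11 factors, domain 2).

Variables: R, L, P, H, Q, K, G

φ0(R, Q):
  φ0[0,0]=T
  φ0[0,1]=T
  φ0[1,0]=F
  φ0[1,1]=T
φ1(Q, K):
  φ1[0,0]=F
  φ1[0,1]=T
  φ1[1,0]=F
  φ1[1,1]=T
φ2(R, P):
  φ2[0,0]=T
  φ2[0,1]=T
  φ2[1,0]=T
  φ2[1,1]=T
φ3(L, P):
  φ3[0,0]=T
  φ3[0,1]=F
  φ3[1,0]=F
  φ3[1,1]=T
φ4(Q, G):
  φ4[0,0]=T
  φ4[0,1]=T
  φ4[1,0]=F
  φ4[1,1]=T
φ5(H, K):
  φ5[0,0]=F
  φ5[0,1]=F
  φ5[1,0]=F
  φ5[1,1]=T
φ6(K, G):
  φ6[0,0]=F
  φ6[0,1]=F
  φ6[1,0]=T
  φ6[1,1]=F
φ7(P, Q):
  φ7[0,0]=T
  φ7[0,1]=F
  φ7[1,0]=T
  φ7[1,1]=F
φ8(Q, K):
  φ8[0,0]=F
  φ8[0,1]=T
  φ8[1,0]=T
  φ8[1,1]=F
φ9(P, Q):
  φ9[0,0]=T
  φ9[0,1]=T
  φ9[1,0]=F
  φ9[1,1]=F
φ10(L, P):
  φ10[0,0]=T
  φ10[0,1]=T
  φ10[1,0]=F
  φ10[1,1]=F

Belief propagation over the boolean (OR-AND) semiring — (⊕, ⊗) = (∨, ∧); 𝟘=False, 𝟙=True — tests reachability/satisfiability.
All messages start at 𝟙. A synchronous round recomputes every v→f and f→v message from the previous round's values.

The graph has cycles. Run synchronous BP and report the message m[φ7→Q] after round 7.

message @ round 7 = [T, F]

init: all messages = 𝟙 over 2 values
r1 m[φ0→R] = [T, T]
r1 m[φ0→Q] = [T, T]
r1 m[φ1→Q] = [T, T]
r1 m[φ1→K] = [F, T]
r1 m[φ2→R] = [T, T]
r1 m[φ2→P] = [T, T]
r1 m[φ3→L] = [T, T]
r1 m[φ3→P] = [T, T]
r1 m[φ4→Q] = [T, T]
r1 m[φ4→G] = [T, T]
r1 m[φ5→H] = [F, T]
r1 m[φ5→K] = [F, T]
r1 m[φ6→K] = [F, T]
r1 m[φ6→G] = [T, F]
r1 m[φ7→P] = [T, T]
r1 m[φ7→Q] = [T, F]
r1 m[φ8→Q] = [T, T]
r1 m[φ8→K] = [T, T]
r1 m[φ9→P] = [T, F]
r1 m[φ9→Q] = [T, T]
r1 m[φ10→L] = [T, F]
r1 m[φ10→P] = [T, T]
r1 m[R→φ0] = [T, T]
r1 m[R→φ2] = [T, T]
r1 m[L→φ3] = [T, T]
r1 m[L→φ10] = [T, T]
r1 m[P→φ2] = [T, T]
r1 m[P→φ3] = [T, T]
r1 m[P→φ7] = [T, T]
r1 m[P→φ9] = [T, T]
r1 m[P→φ10] = [T, T]
r1 m[H→φ5] = [T, T]
r1 m[Q→φ0] = [T, T]
r1 m[Q→φ1] = [T, T]
r1 m[Q→φ4] = [T, T]
r1 m[Q→φ7] = [T, T]
r1 m[Q→φ8] = [T, T]
r1 m[Q→φ9] = [T, T]
r1 m[K→φ1] = [T, T]
r1 m[K→φ5] = [T, T]
r1 m[K→φ6] = [T, T]
r1 m[K→φ8] = [T, T]
r1 m[G→φ4] = [T, T]
r1 m[G→φ6] = [T, T]
r2 m[φ0→R] = [T, T]
r2 m[φ0→Q] = [T, T]
r2 m[φ1→Q] = [T, T]
r2 m[φ1→K] = [F, T]
r2 m[φ2→R] = [T, T]
r2 m[φ2→P] = [T, T]
r2 m[φ3→L] = [T, T]
r2 m[φ3→P] = [T, T]
r2 m[φ4→Q] = [T, T]
r2 m[φ4→G] = [T, T]
r2 m[φ5→H] = [F, T]
r2 m[φ5→K] = [F, T]
r2 m[φ6→K] = [F, T]
r2 m[φ6→G] = [T, F]
r2 m[φ7→P] = [T, T]
r2 m[φ7→Q] = [T, F]
r2 m[φ8→Q] = [T, T]
r2 m[φ8→K] = [T, T]
r2 m[φ9→P] = [T, F]
r2 m[φ9→Q] = [T, T]
r2 m[φ10→L] = [T, F]
r2 m[φ10→P] = [T, T]
r2 m[R→φ0] = [T, T]
r2 m[R→φ2] = [T, T]
r2 m[L→φ3] = [T, F]
r2 m[L→φ10] = [T, T]
r2 m[P→φ2] = [T, F]
r2 m[P→φ3] = [T, F]
r2 m[P→φ7] = [T, F]
r2 m[P→φ9] = [T, T]
r2 m[P→φ10] = [T, F]
r2 m[H→φ5] = [T, T]
r2 m[Q→φ0] = [T, F]
r2 m[Q→φ1] = [T, F]
r2 m[Q→φ4] = [T, F]
r2 m[Q→φ7] = [T, T]
r2 m[Q→φ8] = [T, F]
r2 m[Q→φ9] = [T, F]
r2 m[K→φ1] = [F, T]
r2 m[K→φ5] = [F, T]
r2 m[K→φ6] = [F, T]
r2 m[K→φ8] = [F, T]
r2 m[G→φ4] = [T, F]
r2 m[G→φ6] = [T, T]
r3 m[φ0→R] = [T, F]
r3 m[φ0→Q] = [T, T]
r3 m[φ1→Q] = [T, T]
r3 m[φ1→K] = [F, T]
r3 m[φ2→R] = [T, T]
r3 m[φ2→P] = [T, T]
r3 m[φ3→L] = [T, F]
r3 m[φ3→P] = [T, F]
r3 m[φ4→Q] = [T, F]
r3 m[φ4→G] = [T, T]
r3 m[φ5→H] = [F, T]
r3 m[φ5→K] = [F, T]
r3 m[φ6→K] = [F, T]
r3 m[φ6→G] = [T, F]
r3 m[φ7→P] = [T, T]
r3 m[φ7→Q] = [T, F]
r3 m[φ8→Q] = [T, F]
r3 m[φ8→K] = [F, T]
r3 m[φ9→P] = [T, F]
r3 m[φ9→Q] = [T, T]
r3 m[φ10→L] = [T, F]
r3 m[φ10→P] = [T, T]
r3 m[R→φ0] = [T, T]
r3 m[R→φ2] = [T, T]
r3 m[L→φ3] = [T, F]
r3 m[L→φ10] = [T, T]
r3 m[P→φ2] = [T, F]
r3 m[P→φ3] = [T, F]
r3 m[P→φ7] = [T, F]
r3 m[P→φ9] = [T, T]
r3 m[P→φ10] = [T, F]
r3 m[H→φ5] = [T, T]
r3 m[Q→φ0] = [T, F]
r3 m[Q→φ1] = [T, F]
r3 m[Q→φ4] = [T, F]
r3 m[Q→φ7] = [T, T]
r3 m[Q→φ8] = [T, F]
r3 m[Q→φ9] = [T, F]
r3 m[K→φ1] = [F, T]
r3 m[K→φ5] = [F, T]
r3 m[K→φ6] = [F, T]
r3 m[K→φ8] = [F, T]
r3 m[G→φ4] = [T, F]
r3 m[G→φ6] = [T, T]
r4 m[φ0→R] = [T, F]
r4 m[φ0→Q] = [T, T]
r4 m[φ1→Q] = [T, T]
r4 m[φ1→K] = [F, T]
r4 m[φ2→R] = [T, T]
r4 m[φ2→P] = [T, T]
r4 m[φ3→L] = [T, F]
r4 m[φ3→P] = [T, F]
r4 m[φ4→Q] = [T, F]
r4 m[φ4→G] = [T, T]
r4 m[φ5→H] = [F, T]
r4 m[φ5→K] = [F, T]
r4 m[φ6→K] = [F, T]
r4 m[φ6→G] = [T, F]
r4 m[φ7→P] = [T, T]
r4 m[φ7→Q] = [T, F]
r4 m[φ8→Q] = [T, F]
r4 m[φ8→K] = [F, T]
r4 m[φ9→P] = [T, F]
r4 m[φ9→Q] = [T, T]
r4 m[φ10→L] = [T, F]
r4 m[φ10→P] = [T, T]
r4 m[R→φ0] = [T, T]
r4 m[R→φ2] = [T, F]
r4 m[L→φ3] = [T, F]
r4 m[L→φ10] = [T, F]
r4 m[P→φ2] = [T, F]
r4 m[P→φ3] = [T, F]
r4 m[P→φ7] = [T, F]
r4 m[P→φ9] = [T, F]
r4 m[P→φ10] = [T, F]
r4 m[H→φ5] = [T, T]
r4 m[Q→φ0] = [T, F]
r4 m[Q→φ1] = [T, F]
r4 m[Q→φ4] = [T, F]
r4 m[Q→φ7] = [T, F]
r4 m[Q→φ8] = [T, F]
r4 m[Q→φ9] = [T, F]
r4 m[K→φ1] = [F, T]
r4 m[K→φ5] = [F, T]
r4 m[K→φ6] = [F, T]
r4 m[K→φ8] = [F, T]
r4 m[G→φ4] = [T, F]
r4 m[G→φ6] = [T, T]
r5 m[φ0→R] = [T, F]
r5 m[φ0→Q] = [T, T]
r5 m[φ1→Q] = [T, T]
r5 m[φ1→K] = [F, T]
r5 m[φ2→R] = [T, T]
r5 m[φ2→P] = [T, T]
r5 m[φ3→L] = [T, F]
r5 m[φ3→P] = [T, F]
r5 m[φ4→Q] = [T, F]
r5 m[φ4→G] = [T, T]
r5 m[φ5→H] = [F, T]
r5 m[φ5→K] = [F, T]
r5 m[φ6→K] = [F, T]
r5 m[φ6→G] = [T, F]
r5 m[φ7→P] = [T, T]
r5 m[φ7→Q] = [T, F]
r5 m[φ8→Q] = [T, F]
r5 m[φ8→K] = [F, T]
r5 m[φ9→P] = [T, F]
r5 m[φ9→Q] = [T, T]
r5 m[φ10→L] = [T, F]
r5 m[φ10→P] = [T, T]
r5 m[R→φ0] = [T, T]
r5 m[R→φ2] = [T, F]
r5 m[L→φ3] = [T, F]
r5 m[L→φ10] = [T, F]
r5 m[P→φ2] = [T, F]
r5 m[P→φ3] = [T, F]
r5 m[P→φ7] = [T, F]
r5 m[P→φ9] = [T, F]
r5 m[P→φ10] = [T, F]
r5 m[H→φ5] = [T, T]
r5 m[Q→φ0] = [T, F]
r5 m[Q→φ1] = [T, F]
r5 m[Q→φ4] = [T, F]
r5 m[Q→φ7] = [T, F]
r5 m[Q→φ8] = [T, F]
r5 m[Q→φ9] = [T, F]
r5 m[K→φ1] = [F, T]
r5 m[K→φ5] = [F, T]
r5 m[K→φ6] = [F, T]
r5 m[K→φ8] = [F, T]
r5 m[G→φ4] = [T, F]
r5 m[G→φ6] = [T, T]
r6 m[φ0→R] = [T, F]
r6 m[φ0→Q] = [T, T]
r6 m[φ1→Q] = [T, T]
r6 m[φ1→K] = [F, T]
r6 m[φ2→R] = [T, T]
r6 m[φ2→P] = [T, T]
r6 m[φ3→L] = [T, F]
r6 m[φ3→P] = [T, F]
r6 m[φ4→Q] = [T, F]
r6 m[φ4→G] = [T, T]
r6 m[φ5→H] = [F, T]
r6 m[φ5→K] = [F, T]
r6 m[φ6→K] = [F, T]
r6 m[φ6→G] = [T, F]
r6 m[φ7→P] = [T, T]
r6 m[φ7→Q] = [T, F]
r6 m[φ8→Q] = [T, F]
r6 m[φ8→K] = [F, T]
r6 m[φ9→P] = [T, F]
r6 m[φ9→Q] = [T, T]
r6 m[φ10→L] = [T, F]
r6 m[φ10→P] = [T, T]
r6 m[R→φ0] = [T, T]
r6 m[R→φ2] = [T, F]
r6 m[L→φ3] = [T, F]
r6 m[L→φ10] = [T, F]
r6 m[P→φ2] = [T, F]
r6 m[P→φ3] = [T, F]
r6 m[P→φ7] = [T, F]
r6 m[P→φ9] = [T, F]
r6 m[P→φ10] = [T, F]
r6 m[H→φ5] = [T, T]
r6 m[Q→φ0] = [T, F]
r6 m[Q→φ1] = [T, F]
r6 m[Q→φ4] = [T, F]
r6 m[Q→φ7] = [T, F]
r6 m[Q→φ8] = [T, F]
r6 m[Q→φ9] = [T, F]
r6 m[K→φ1] = [F, T]
r6 m[K→φ5] = [F, T]
r6 m[K→φ6] = [F, T]
r6 m[K→φ8] = [F, T]
r6 m[G→φ4] = [T, F]
r6 m[G→φ6] = [T, T]
r7 m[φ0→R] = [T, F]
r7 m[φ0→Q] = [T, T]
r7 m[φ1→Q] = [T, T]
r7 m[φ1→K] = [F, T]
r7 m[φ2→R] = [T, T]
r7 m[φ2→P] = [T, T]
r7 m[φ3→L] = [T, F]
r7 m[φ3→P] = [T, F]
r7 m[φ4→Q] = [T, F]
r7 m[φ4→G] = [T, T]
r7 m[φ5→H] = [F, T]
r7 m[φ5→K] = [F, T]
r7 m[φ6→K] = [F, T]
r7 m[φ6→G] = [T, F]
r7 m[φ7→P] = [T, T]
r7 m[φ7→Q] = [T, F]
r7 m[φ8→Q] = [T, F]
r7 m[φ8→K] = [F, T]
r7 m[φ9→P] = [T, F]
r7 m[φ9→Q] = [T, T]
r7 m[φ10→L] = [T, F]
r7 m[φ10→P] = [T, T]
r7 m[R→φ0] = [T, T]
r7 m[R→φ2] = [T, F]
r7 m[L→φ3] = [T, F]
r7 m[L→φ10] = [T, F]
r7 m[P→φ2] = [T, F]
r7 m[P→φ3] = [T, F]
r7 m[P→φ7] = [T, F]
r7 m[P→φ9] = [T, F]
r7 m[P→φ10] = [T, F]
r7 m[H→φ5] = [T, T]
r7 m[Q→φ0] = [T, F]
r7 m[Q→φ1] = [T, F]
r7 m[Q→φ4] = [T, F]
r7 m[Q→φ7] = [T, F]
r7 m[Q→φ8] = [T, F]
r7 m[Q→φ9] = [T, F]
r7 m[K→φ1] = [F, T]
r7 m[K→φ5] = [F, T]
r7 m[K→φ6] = [F, T]
r7 m[K→φ8] = [F, T]
r7 m[G→φ4] = [T, F]
r7 m[G→φ6] = [T, T]
fixed point reached at round 5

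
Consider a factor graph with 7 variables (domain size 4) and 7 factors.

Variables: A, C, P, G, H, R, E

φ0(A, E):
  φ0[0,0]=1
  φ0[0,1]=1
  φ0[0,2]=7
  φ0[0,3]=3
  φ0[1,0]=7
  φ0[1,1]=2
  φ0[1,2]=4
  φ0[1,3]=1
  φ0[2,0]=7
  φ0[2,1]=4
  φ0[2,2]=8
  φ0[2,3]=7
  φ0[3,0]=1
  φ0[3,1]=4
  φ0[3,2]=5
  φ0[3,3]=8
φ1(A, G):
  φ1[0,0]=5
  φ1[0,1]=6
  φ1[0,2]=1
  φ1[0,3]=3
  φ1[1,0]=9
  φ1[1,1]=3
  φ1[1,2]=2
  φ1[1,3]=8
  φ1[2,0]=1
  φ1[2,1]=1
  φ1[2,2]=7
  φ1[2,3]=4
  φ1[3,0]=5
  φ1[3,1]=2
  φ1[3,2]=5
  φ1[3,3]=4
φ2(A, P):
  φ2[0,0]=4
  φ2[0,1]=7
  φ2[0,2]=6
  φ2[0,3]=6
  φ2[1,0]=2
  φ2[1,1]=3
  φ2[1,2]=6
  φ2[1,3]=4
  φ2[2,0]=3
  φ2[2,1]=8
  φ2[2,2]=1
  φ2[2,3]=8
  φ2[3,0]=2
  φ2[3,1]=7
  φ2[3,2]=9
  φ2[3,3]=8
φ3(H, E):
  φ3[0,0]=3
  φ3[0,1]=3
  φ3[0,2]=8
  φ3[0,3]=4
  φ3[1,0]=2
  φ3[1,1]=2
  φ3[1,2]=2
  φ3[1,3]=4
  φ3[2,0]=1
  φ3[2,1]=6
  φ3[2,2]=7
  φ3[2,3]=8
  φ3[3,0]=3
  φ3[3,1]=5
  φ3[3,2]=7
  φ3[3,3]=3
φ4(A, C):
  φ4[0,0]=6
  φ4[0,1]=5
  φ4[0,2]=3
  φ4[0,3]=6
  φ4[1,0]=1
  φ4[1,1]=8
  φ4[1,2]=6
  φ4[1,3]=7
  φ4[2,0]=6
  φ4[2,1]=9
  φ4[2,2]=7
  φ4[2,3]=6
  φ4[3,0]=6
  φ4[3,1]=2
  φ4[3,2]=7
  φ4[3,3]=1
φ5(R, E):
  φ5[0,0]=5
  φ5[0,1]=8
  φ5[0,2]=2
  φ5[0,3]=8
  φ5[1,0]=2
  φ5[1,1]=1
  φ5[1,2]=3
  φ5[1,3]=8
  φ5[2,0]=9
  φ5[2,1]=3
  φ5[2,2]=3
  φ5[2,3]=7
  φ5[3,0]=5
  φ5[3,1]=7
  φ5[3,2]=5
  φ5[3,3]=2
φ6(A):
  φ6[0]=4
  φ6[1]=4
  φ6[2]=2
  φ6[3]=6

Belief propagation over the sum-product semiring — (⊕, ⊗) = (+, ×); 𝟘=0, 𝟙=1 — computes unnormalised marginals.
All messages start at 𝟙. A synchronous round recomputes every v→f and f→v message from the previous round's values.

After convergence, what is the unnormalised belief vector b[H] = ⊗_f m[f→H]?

init: all messages = 𝟙 over 4 values
r1 m[φ0→A] = [12, 14, 26, 18]
r1 m[φ0→E] = [16, 11, 24, 19]
r1 m[φ1→A] = [15, 22, 13, 16]
r1 m[φ1→G] = [20, 12, 15, 19]
r1 m[φ2→A] = [23, 15, 20, 26]
r1 m[φ2→P] = [11, 25, 22, 26]
r1 m[φ3→H] = [18, 10, 22, 18]
r1 m[φ3→E] = [9, 16, 24, 19]
r1 m[φ4→A] = [20, 22, 28, 16]
r1 m[φ4→C] = [19, 24, 23, 20]
r1 m[φ5→R] = [23, 14, 22, 19]
r1 m[φ5→E] = [21, 19, 13, 25]
r1 m[φ6→A] = [4, 4, 2, 6]
r1 m[A→φ0] = [1, 1, 1, 1]
r1 m[A→φ1] = [1, 1, 1, 1]
r1 m[A→φ2] = [1, 1, 1, 1]
r1 m[A→φ4] = [1, 1, 1, 1]
r1 m[A→φ6] = [1, 1, 1, 1]
r1 m[C→φ4] = [1, 1, 1, 1]
r1 m[P→φ2] = [1, 1, 1, 1]
r1 m[G→φ1] = [1, 1, 1, 1]
r1 m[H→φ3] = [1, 1, 1, 1]
r1 m[R→φ5] = [1, 1, 1, 1]
r1 m[E→φ0] = [1, 1, 1, 1]
r1 m[E→φ3] = [1, 1, 1, 1]
r1 m[E→φ5] = [1, 1, 1, 1]
r2 m[φ0→A] = [12, 14, 26, 18]
r2 m[φ0→E] = [16, 11, 24, 19]
r2 m[φ1→A] = [15, 22, 13, 16]
r2 m[φ1→G] = [20, 12, 15, 19]
r2 m[φ2→A] = [23, 15, 20, 26]
r2 m[φ2→P] = [11, 25, 22, 26]
r2 m[φ3→H] = [18, 10, 22, 18]
r2 m[φ3→E] = [9, 16, 24, 19]
r2 m[φ4→A] = [20, 22, 28, 16]
r2 m[φ4→C] = [19, 24, 23, 20]
r2 m[φ5→R] = [23, 14, 22, 19]
r2 m[φ5→E] = [21, 19, 13, 25]
r2 m[φ6→A] = [4, 4, 2, 6]
r2 m[A→φ0] = [27600, 29040, 14560, 39936]
r2 m[A→φ1] = [22080, 18480, 29120, 44928]
r2 m[A→φ2] = [14400, 27104, 18928, 27648]
r2 m[A→φ4] = [16560, 18480, 13520, 44928]
r2 m[A→φ6] = [82800, 101640, 189280, 119808]
r2 m[C→φ4] = [1, 1, 1, 1]
r2 m[P→φ2] = [1, 1, 1, 1]
r2 m[G→φ1] = [1, 1, 1, 1]
r2 m[H→φ3] = [1, 1, 1, 1]
r2 m[R→φ5] = [1, 1, 1, 1]
r2 m[E→φ0] = [189, 304, 312, 475]
r2 m[E→φ3] = [336, 209, 312, 475]
r2 m[E→φ5] = [144, 176, 576, 361]
r3 m[φ0→A] = [4102, 3654, 8360, 6765]
r3 m[φ0→E] = [372736, 303664, 625520, 533248]
r3 m[φ1→A] = [15, 22, 13, 16]
r3 m[φ1→G] = [530480, 306896, 487520, 510272]
r3 m[φ2→A] = [23, 15, 20, 26]
r3 m[φ2→P] = [223888, 527072, 516784, 567424]
r3 m[φ3→H] = [6031, 3614, 7574, 5662]
r3 m[φ3→E] = [9, 16, 24, 19]
r3 m[φ4→A] = [20, 22, 28, 16]
r3 m[φ4→C] = [468528, 442176, 569696, 354768]
r3 m[φ5→R] = [6168, 5080, 6079, 5554]
r3 m[φ5→E] = [21, 19, 13, 25]
r3 m[φ6→A] = [4, 4, 2, 6]
r3 m[A→φ0] = [27600, 29040, 14560, 39936]
r3 m[A→φ1] = [22080, 18480, 29120, 44928]
r3 m[A→φ2] = [14400, 27104, 18928, 27648]
r3 m[A→φ4] = [16560, 18480, 13520, 44928]
r3 m[A→φ6] = [82800, 101640, 189280, 119808]
r3 m[C→φ4] = [1, 1, 1, 1]
r3 m[P→φ2] = [1, 1, 1, 1]
r3 m[G→φ1] = [1, 1, 1, 1]
r3 m[H→φ3] = [1, 1, 1, 1]
r3 m[R→φ5] = [1, 1, 1, 1]
r3 m[E→φ0] = [189, 304, 312, 475]
r3 m[E→φ3] = [336, 209, 312, 475]
r3 m[E→φ5] = [144, 176, 576, 361]
r4 m[φ0→A] = [4102, 3654, 8360, 6765]
r4 m[φ0→E] = [372736, 303664, 625520, 533248]
r4 m[φ1→A] = [15, 22, 13, 16]
r4 m[φ1→G] = [530480, 306896, 487520, 510272]
r4 m[φ2→A] = [23, 15, 20, 26]
r4 m[φ2→P] = [223888, 527072, 516784, 567424]
r4 m[φ3→H] = [6031, 3614, 7574, 5662]
r4 m[φ3→E] = [9, 16, 24, 19]
r4 m[φ4→A] = [20, 22, 28, 16]
r4 m[φ4→C] = [468528, 442176, 569696, 354768]
r4 m[φ5→R] = [6168, 5080, 6079, 5554]
r4 m[φ5→E] = [21, 19, 13, 25]
r4 m[φ6→A] = [4, 4, 2, 6]
r4 m[A→φ0] = [27600, 29040, 14560, 39936]
r4 m[A→φ1] = [7547680, 4823280, 9363200, 16885440]
r4 m[A→φ2] = [4922400, 7074144, 6086080, 10391040]
r4 m[A→φ4] = [5660760, 4823280, 4347200, 16885440]
r4 m[A→φ6] = [28303800, 26528040, 60860800, 45027840]
r4 m[C→φ4] = [1, 1, 1, 1]
r4 m[P→φ2] = [1, 1, 1, 1]
r4 m[G→φ1] = [1, 1, 1, 1]
r4 m[H→φ3] = [1, 1, 1, 1]
r4 m[R→φ5] = [1, 1, 1, 1]
r4 m[E→φ0] = [189, 304, 312, 475]
r4 m[E→φ3] = [7827456, 5769616, 8131760, 13331200]
r4 m[E→φ5] = [3354624, 4858624, 15012480, 10131712]
r5 m[φ0→A] = [4102, 3654, 8360, 6765]
r5 m[φ0→E] = [372736, 303664, 625520, 533248]
r5 m[φ1→A] = [15, 22, 13, 16]
r5 m[φ1→G] = [174938320, 102890000, 167163840, 166223840]
r5 m[φ2→A] = [23, 15, 20, 26]
r5 m[φ2→P] = [72878208, 177105152, 171584704, 189647936]
r5 m[φ3→H] = [159170096, 96782464, 206017072, 149246368]
r5 m[φ3→E] = [9, 16, 24, 19]
r5 m[φ4→A] = [20, 22, 28, 16]
r5 m[φ4→C] = [166183680, 139785720, 194550440, 110696160]
r5 m[φ5→R] = [166720768, 137659008, 160726912, 146109312]
r5 m[φ5→E] = [21, 19, 13, 25]
r5 m[φ6→A] = [4, 4, 2, 6]
r5 m[A→φ0] = [27600, 29040, 14560, 39936]
r5 m[A→φ1] = [7547680, 4823280, 9363200, 16885440]
r5 m[A→φ2] = [4922400, 7074144, 6086080, 10391040]
r5 m[A→φ4] = [5660760, 4823280, 4347200, 16885440]
r5 m[A→φ6] = [28303800, 26528040, 60860800, 45027840]
r5 m[C→φ4] = [1, 1, 1, 1]
r5 m[P→φ2] = [1, 1, 1, 1]
r5 m[G→φ1] = [1, 1, 1, 1]
r5 m[H→φ3] = [1, 1, 1, 1]
r5 m[R→φ5] = [1, 1, 1, 1]
r5 m[E→φ0] = [189, 304, 312, 475]
r5 m[E→φ3] = [7827456, 5769616, 8131760, 13331200]
r5 m[E→φ5] = [3354624, 4858624, 15012480, 10131712]
r6 m[φ0→A] = [4102, 3654, 8360, 6765]
r6 m[φ0→E] = [372736, 303664, 625520, 533248]
r6 m[φ1→A] = [15, 22, 13, 16]
r6 m[φ1→G] = [174938320, 102890000, 167163840, 166223840]
r6 m[φ2→A] = [23, 15, 20, 26]
r6 m[φ2→P] = [72878208, 177105152, 171584704, 189647936]
r6 m[φ3→H] = [159170096, 96782464, 206017072, 149246368]
r6 m[φ3→E] = [9, 16, 24, 19]
r6 m[φ4→A] = [20, 22, 28, 16]
r6 m[φ4→C] = [166183680, 139785720, 194550440, 110696160]
r6 m[φ5→R] = [166720768, 137659008, 160726912, 146109312]
r6 m[φ5→E] = [21, 19, 13, 25]
r6 m[φ6→A] = [4, 4, 2, 6]
r6 m[A→φ0] = [27600, 29040, 14560, 39936]
r6 m[A→φ1] = [7547680, 4823280, 9363200, 16885440]
r6 m[A→φ2] = [4922400, 7074144, 6086080, 10391040]
r6 m[A→φ4] = [5660760, 4823280, 4347200, 16885440]
r6 m[A→φ6] = [28303800, 26528040, 60860800, 45027840]
r6 m[C→φ4] = [1, 1, 1, 1]
r6 m[P→φ2] = [1, 1, 1, 1]
r6 m[G→φ1] = [1, 1, 1, 1]
r6 m[H→φ3] = [1, 1, 1, 1]
r6 m[R→φ5] = [1, 1, 1, 1]
r6 m[E→φ0] = [189, 304, 312, 475]
r6 m[E→φ3] = [7827456, 5769616, 8131760, 13331200]
r6 m[E→φ5] = [3354624, 4858624, 15012480, 10131712]
fixed point reached at round 6
b[H] = ⊗ incoming = [159170096, 96782464, 206017072, 149246368]

b[H] = [159170096, 96782464, 206017072, 149246368]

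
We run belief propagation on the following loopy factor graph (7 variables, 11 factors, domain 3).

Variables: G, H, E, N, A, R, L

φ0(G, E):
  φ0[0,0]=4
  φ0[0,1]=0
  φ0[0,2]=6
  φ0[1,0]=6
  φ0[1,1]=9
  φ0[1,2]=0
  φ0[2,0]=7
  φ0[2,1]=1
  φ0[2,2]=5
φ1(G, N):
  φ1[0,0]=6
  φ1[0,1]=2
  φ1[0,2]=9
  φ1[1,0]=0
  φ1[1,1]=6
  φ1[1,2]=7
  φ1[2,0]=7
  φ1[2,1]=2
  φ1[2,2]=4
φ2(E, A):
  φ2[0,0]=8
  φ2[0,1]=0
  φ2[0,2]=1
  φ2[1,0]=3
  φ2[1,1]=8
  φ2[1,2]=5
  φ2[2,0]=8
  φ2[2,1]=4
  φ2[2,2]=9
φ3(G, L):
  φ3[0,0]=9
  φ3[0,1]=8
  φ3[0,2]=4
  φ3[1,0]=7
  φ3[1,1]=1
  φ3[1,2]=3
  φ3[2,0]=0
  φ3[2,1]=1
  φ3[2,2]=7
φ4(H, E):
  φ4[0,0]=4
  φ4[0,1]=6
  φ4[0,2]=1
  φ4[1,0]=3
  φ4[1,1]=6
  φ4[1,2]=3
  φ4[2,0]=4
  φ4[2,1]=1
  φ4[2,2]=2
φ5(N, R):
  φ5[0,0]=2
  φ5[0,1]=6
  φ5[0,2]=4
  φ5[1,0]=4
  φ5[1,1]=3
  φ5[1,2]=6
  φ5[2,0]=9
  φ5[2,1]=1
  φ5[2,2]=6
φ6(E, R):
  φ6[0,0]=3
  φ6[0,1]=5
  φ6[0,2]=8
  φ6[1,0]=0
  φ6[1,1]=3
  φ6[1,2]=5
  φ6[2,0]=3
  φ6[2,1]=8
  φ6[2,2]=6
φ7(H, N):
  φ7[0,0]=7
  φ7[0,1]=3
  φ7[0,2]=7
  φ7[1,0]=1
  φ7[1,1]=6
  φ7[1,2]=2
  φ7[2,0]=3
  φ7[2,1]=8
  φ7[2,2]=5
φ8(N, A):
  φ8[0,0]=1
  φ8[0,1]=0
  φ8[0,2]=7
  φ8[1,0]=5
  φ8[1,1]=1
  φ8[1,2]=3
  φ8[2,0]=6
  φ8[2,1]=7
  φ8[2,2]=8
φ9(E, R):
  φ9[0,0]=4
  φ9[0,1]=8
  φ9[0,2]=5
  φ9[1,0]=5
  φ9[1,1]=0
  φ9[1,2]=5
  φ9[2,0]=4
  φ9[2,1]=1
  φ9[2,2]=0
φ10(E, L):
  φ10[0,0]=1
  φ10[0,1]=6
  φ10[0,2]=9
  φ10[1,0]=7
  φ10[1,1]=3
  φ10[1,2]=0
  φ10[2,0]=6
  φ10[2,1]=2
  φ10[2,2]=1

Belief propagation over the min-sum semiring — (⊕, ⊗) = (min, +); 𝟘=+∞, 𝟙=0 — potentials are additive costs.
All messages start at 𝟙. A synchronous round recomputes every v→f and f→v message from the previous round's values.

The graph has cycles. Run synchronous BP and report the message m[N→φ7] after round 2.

message @ round 2 = [2, 6, 11]

init: all messages = 𝟙 over 3 values
r1 m[φ0→G] = [0, 0, 1]
r1 m[φ0→E] = [4, 0, 0]
r1 m[φ1→G] = [2, 0, 2]
r1 m[φ1→N] = [0, 2, 4]
r1 m[φ2→E] = [0, 3, 4]
r1 m[φ2→A] = [3, 0, 1]
r1 m[φ3→G] = [4, 1, 0]
r1 m[φ3→L] = [0, 1, 3]
r1 m[φ4→H] = [1, 3, 1]
r1 m[φ4→E] = [3, 1, 1]
r1 m[φ5→N] = [2, 3, 1]
r1 m[φ5→R] = [2, 1, 4]
r1 m[φ6→E] = [3, 0, 3]
r1 m[φ6→R] = [0, 3, 5]
r1 m[φ7→H] = [3, 1, 3]
r1 m[φ7→N] = [1, 3, 2]
r1 m[φ8→N] = [0, 1, 6]
r1 m[φ8→A] = [1, 0, 3]
r1 m[φ9→E] = [4, 0, 0]
r1 m[φ9→R] = [4, 0, 0]
r1 m[φ10→E] = [1, 0, 1]
r1 m[φ10→L] = [1, 2, 0]
r1 m[G→φ0] = [0, 0, 0]
r1 m[G→φ1] = [0, 0, 0]
r1 m[G→φ3] = [0, 0, 0]
r1 m[H→φ4] = [0, 0, 0]
r1 m[H→φ7] = [0, 0, 0]
r1 m[E→φ0] = [0, 0, 0]
r1 m[E→φ2] = [0, 0, 0]
r1 m[E→φ4] = [0, 0, 0]
r1 m[E→φ6] = [0, 0, 0]
r1 m[E→φ9] = [0, 0, 0]
r1 m[E→φ10] = [0, 0, 0]
r1 m[N→φ1] = [0, 0, 0]
r1 m[N→φ5] = [0, 0, 0]
r1 m[N→φ7] = [0, 0, 0]
r1 m[N→φ8] = [0, 0, 0]
r1 m[A→φ2] = [0, 0, 0]
r1 m[A→φ8] = [0, 0, 0]
r1 m[R→φ5] = [0, 0, 0]
r1 m[R→φ6] = [0, 0, 0]
r1 m[R→φ9] = [0, 0, 0]
r1 m[L→φ3] = [0, 0, 0]
r1 m[L→φ10] = [0, 0, 0]
r2 m[φ0→G] = [0, 0, 1]
r2 m[φ0→E] = [4, 0, 0]
r2 m[φ1→G] = [2, 0, 2]
r2 m[φ1→N] = [0, 2, 4]
r2 m[φ2→E] = [0, 3, 4]
r2 m[φ2→A] = [3, 0, 1]
r2 m[φ3→G] = [4, 1, 0]
r2 m[φ3→L] = [0, 1, 3]
r2 m[φ4→H] = [1, 3, 1]
r2 m[φ4→E] = [3, 1, 1]
r2 m[φ5→N] = [2, 3, 1]
r2 m[φ5→R] = [2, 1, 4]
r2 m[φ6→E] = [3, 0, 3]
r2 m[φ6→R] = [0, 3, 5]
r2 m[φ7→H] = [3, 1, 3]
r2 m[φ7→N] = [1, 3, 2]
r2 m[φ8→N] = [0, 1, 6]
r2 m[φ8→A] = [1, 0, 3]
r2 m[φ9→E] = [4, 0, 0]
r2 m[φ9→R] = [4, 0, 0]
r2 m[φ10→E] = [1, 0, 1]
r2 m[φ10→L] = [1, 2, 0]
r2 m[G→φ0] = [6, 1, 2]
r2 m[G→φ1] = [4, 1, 1]
r2 m[G→φ3] = [2, 0, 3]
r2 m[H→φ4] = [3, 1, 3]
r2 m[H→φ7] = [1, 3, 1]
r2 m[E→φ0] = [11, 4, 9]
r2 m[E→φ2] = [15, 1, 5]
r2 m[E→φ4] = [12, 3, 8]
r2 m[E→φ6] = [12, 4, 6]
r2 m[E→φ9] = [11, 4, 9]
r2 m[E→φ10] = [14, 4, 8]
r2 m[N→φ1] = [3, 7, 9]
r2 m[N→φ5] = [1, 6, 12]
r2 m[N→φ7] = [2, 6, 11]
r2 m[N→φ8] = [3, 8, 7]
r2 m[A→φ2] = [1, 0, 3]
r2 m[A→φ8] = [3, 0, 1]
r2 m[R→φ5] = [4, 3, 5]
r2 m[R→φ6] = [6, 1, 4]
r2 m[R→φ9] = [2, 4, 9]
r2 m[L→φ3] = [1, 2, 0]
r2 m[L→φ10] = [0, 1, 3]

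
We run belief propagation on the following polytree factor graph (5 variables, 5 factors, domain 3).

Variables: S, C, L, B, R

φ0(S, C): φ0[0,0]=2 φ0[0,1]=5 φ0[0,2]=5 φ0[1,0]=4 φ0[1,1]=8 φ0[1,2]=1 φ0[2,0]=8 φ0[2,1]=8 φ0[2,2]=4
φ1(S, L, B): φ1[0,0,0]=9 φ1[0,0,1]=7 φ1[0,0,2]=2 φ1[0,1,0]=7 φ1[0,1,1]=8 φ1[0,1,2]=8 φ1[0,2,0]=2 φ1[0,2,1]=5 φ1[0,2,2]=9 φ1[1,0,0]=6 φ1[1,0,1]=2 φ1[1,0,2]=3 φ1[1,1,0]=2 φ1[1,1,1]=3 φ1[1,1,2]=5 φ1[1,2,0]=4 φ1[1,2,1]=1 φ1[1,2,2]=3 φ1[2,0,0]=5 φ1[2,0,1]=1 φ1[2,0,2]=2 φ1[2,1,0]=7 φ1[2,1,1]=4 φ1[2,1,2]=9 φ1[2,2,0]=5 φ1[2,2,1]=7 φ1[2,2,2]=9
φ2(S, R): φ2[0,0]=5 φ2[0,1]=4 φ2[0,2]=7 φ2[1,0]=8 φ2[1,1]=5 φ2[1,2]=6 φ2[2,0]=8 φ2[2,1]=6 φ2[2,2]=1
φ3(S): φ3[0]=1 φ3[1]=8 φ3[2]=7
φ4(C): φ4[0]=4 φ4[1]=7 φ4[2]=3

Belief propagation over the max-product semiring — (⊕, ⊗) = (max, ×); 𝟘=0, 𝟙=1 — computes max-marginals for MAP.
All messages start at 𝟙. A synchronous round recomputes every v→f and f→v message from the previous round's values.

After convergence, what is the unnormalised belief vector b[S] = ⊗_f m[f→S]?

b[S] = [2205, 21504, 28224]

init: all messages = 𝟙 over 3 values
r1 m[φ0→S] = [5, 8, 8]
r1 m[φ0→C] = [8, 8, 5]
r1 m[φ1→S] = [9, 6, 9]
r1 m[φ1→L] = [9, 9, 9]
r1 m[φ1→B] = [9, 8, 9]
r1 m[φ2→S] = [7, 8, 8]
r1 m[φ2→R] = [8, 6, 7]
r1 m[φ3→S] = [1, 8, 7]
r1 m[φ4→C] = [4, 7, 3]
r1 m[S→φ0] = [1, 1, 1]
r1 m[S→φ1] = [1, 1, 1]
r1 m[S→φ2] = [1, 1, 1]
r1 m[S→φ3] = [1, 1, 1]
r1 m[C→φ0] = [1, 1, 1]
r1 m[C→φ4] = [1, 1, 1]
r1 m[L→φ1] = [1, 1, 1]
r1 m[B→φ1] = [1, 1, 1]
r1 m[R→φ2] = [1, 1, 1]
r2 m[φ0→S] = [5, 8, 8]
r2 m[φ0→C] = [8, 8, 5]
r2 m[φ1→S] = [9, 6, 9]
r2 m[φ1→L] = [9, 9, 9]
r2 m[φ1→B] = [9, 8, 9]
r2 m[φ2→S] = [7, 8, 8]
r2 m[φ2→R] = [8, 6, 7]
r2 m[φ3→S] = [1, 8, 7]
r2 m[φ4→C] = [4, 7, 3]
r2 m[S→φ0] = [63, 384, 504]
r2 m[S→φ1] = [35, 512, 448]
r2 m[S→φ2] = [45, 384, 504]
r2 m[S→φ3] = [315, 384, 576]
r2 m[C→φ0] = [4, 7, 3]
r2 m[C→φ4] = [8, 8, 5]
r2 m[L→φ1] = [1, 1, 1]
r2 m[B→φ1] = [1, 1, 1]
r2 m[R→φ2] = [1, 1, 1]
r3 m[φ0→S] = [35, 56, 56]
r3 m[φ0→C] = [4032, 4032, 2016]
r3 m[φ1→S] = [9, 6, 9]
r3 m[φ1→L] = [3072, 4032, 4032]
r3 m[φ1→B] = [3136, 3136, 4032]
r3 m[φ2→S] = [7, 8, 8]
r3 m[φ2→R] = [4032, 3024, 2304]
r3 m[φ3→S] = [1, 8, 7]
r3 m[φ4→C] = [4, 7, 3]
r3 m[S→φ0] = [63, 384, 504]
r3 m[S→φ1] = [35, 512, 448]
r3 m[S→φ2] = [45, 384, 504]
r3 m[S→φ3] = [315, 384, 576]
r3 m[C→φ0] = [4, 7, 3]
r3 m[C→φ4] = [8, 8, 5]
r3 m[L→φ1] = [1, 1, 1]
r3 m[B→φ1] = [1, 1, 1]
r3 m[R→φ2] = [1, 1, 1]
r4 m[φ0→S] = [35, 56, 56]
r4 m[φ0→C] = [4032, 4032, 2016]
r4 m[φ1→S] = [9, 6, 9]
r4 m[φ1→L] = [3072, 4032, 4032]
r4 m[φ1→B] = [3136, 3136, 4032]
r4 m[φ2→S] = [7, 8, 8]
r4 m[φ2→R] = [4032, 3024, 2304]
r4 m[φ3→S] = [1, 8, 7]
r4 m[φ4→C] = [4, 7, 3]
r4 m[S→φ0] = [63, 384, 504]
r4 m[S→φ1] = [245, 3584, 3136]
r4 m[S→φ2] = [315, 2688, 3528]
r4 m[S→φ3] = [2205, 2688, 4032]
r4 m[C→φ0] = [4, 7, 3]
r4 m[C→φ4] = [4032, 4032, 2016]
r4 m[L→φ1] = [1, 1, 1]
r4 m[B→φ1] = [1, 1, 1]
r4 m[R→φ2] = [1, 1, 1]
r5 m[φ0→S] = [35, 56, 56]
r5 m[φ0→C] = [4032, 4032, 2016]
r5 m[φ1→S] = [9, 6, 9]
r5 m[φ1→L] = [21504, 28224, 28224]
r5 m[φ1→B] = [21952, 21952, 28224]
r5 m[φ2→S] = [7, 8, 8]
r5 m[φ2→R] = [28224, 21168, 16128]
r5 m[φ3→S] = [1, 8, 7]
r5 m[φ4→C] = [4, 7, 3]
r5 m[S→φ0] = [63, 384, 504]
r5 m[S→φ1] = [245, 3584, 3136]
r5 m[S→φ2] = [315, 2688, 3528]
r5 m[S→φ3] = [2205, 2688, 4032]
r5 m[C→φ0] = [4, 7, 3]
r5 m[C→φ4] = [4032, 4032, 2016]
r5 m[L→φ1] = [1, 1, 1]
r5 m[B→φ1] = [1, 1, 1]
r5 m[R→φ2] = [1, 1, 1]
r6 m[φ0→S] = [35, 56, 56]
r6 m[φ0→C] = [4032, 4032, 2016]
r6 m[φ1→S] = [9, 6, 9]
r6 m[φ1→L] = [21504, 28224, 28224]
r6 m[φ1→B] = [21952, 21952, 28224]
r6 m[φ2→S] = [7, 8, 8]
r6 m[φ2→R] = [28224, 21168, 16128]
r6 m[φ3→S] = [1, 8, 7]
r6 m[φ4→C] = [4, 7, 3]
r6 m[S→φ0] = [63, 384, 504]
r6 m[S→φ1] = [245, 3584, 3136]
r6 m[S→φ2] = [315, 2688, 3528]
r6 m[S→φ3] = [2205, 2688, 4032]
r6 m[C→φ0] = [4, 7, 3]
r6 m[C→φ4] = [4032, 4032, 2016]
r6 m[L→φ1] = [1, 1, 1]
r6 m[B→φ1] = [1, 1, 1]
r6 m[R→φ2] = [1, 1, 1]
fixed point reached at round 6
b[S] = ⊗ incoming = [2205, 21504, 28224]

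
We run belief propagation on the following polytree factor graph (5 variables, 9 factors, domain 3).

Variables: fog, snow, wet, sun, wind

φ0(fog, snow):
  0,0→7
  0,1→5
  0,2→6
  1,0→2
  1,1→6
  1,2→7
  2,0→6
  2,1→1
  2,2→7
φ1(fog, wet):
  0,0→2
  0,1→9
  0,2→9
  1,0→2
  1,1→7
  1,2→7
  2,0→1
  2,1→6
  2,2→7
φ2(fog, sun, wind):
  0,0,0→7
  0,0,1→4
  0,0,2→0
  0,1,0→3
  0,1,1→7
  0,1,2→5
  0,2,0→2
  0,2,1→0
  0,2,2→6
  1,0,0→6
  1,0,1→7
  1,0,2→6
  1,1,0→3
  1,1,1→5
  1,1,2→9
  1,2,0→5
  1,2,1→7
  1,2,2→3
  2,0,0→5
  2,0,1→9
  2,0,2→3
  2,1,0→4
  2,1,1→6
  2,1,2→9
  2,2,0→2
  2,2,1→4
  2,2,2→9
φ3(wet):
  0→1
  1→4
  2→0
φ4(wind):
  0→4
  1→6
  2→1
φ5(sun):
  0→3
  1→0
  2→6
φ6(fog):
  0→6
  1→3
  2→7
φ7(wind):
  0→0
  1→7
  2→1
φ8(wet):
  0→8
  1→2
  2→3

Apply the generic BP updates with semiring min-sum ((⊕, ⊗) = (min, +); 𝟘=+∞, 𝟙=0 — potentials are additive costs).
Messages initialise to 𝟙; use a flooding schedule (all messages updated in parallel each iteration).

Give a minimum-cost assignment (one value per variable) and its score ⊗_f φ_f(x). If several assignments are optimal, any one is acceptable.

init: all messages = 𝟙 over 3 values
r1 m[φ0→fog] = [5, 2, 1]
r1 m[φ0→snow] = [2, 1, 6]
r1 m[φ1→fog] = [2, 2, 1]
r1 m[φ1→wet] = [1, 6, 7]
r1 m[φ2→fog] = [0, 3, 2]
r1 m[φ2→sun] = [0, 3, 0]
r1 m[φ2→wind] = [2, 0, 0]
r1 m[φ3→wet] = [1, 4, 0]
r1 m[φ4→wind] = [4, 6, 1]
r1 m[φ5→sun] = [3, 0, 6]
r1 m[φ6→fog] = [6, 3, 7]
r1 m[φ7→wind] = [0, 7, 1]
r1 m[φ8→wet] = [8, 2, 3]
r1 m[fog→φ0] = [0, 0, 0]
r1 m[fog→φ1] = [0, 0, 0]
r1 m[fog→φ2] = [0, 0, 0]
r1 m[fog→φ6] = [0, 0, 0]
r1 m[snow→φ0] = [0, 0, 0]
r1 m[wet→φ1] = [0, 0, 0]
r1 m[wet→φ3] = [0, 0, 0]
r1 m[wet→φ8] = [0, 0, 0]
r1 m[sun→φ2] = [0, 0, 0]
r1 m[sun→φ5] = [0, 0, 0]
r1 m[wind→φ2] = [0, 0, 0]
r1 m[wind→φ4] = [0, 0, 0]
r1 m[wind→φ7] = [0, 0, 0]
r2 m[φ0→fog] = [5, 2, 1]
r2 m[φ0→snow] = [2, 1, 6]
r2 m[φ1→fog] = [2, 2, 1]
r2 m[φ1→wet] = [1, 6, 7]
r2 m[φ2→fog] = [0, 3, 2]
r2 m[φ2→sun] = [0, 3, 0]
r2 m[φ2→wind] = [2, 0, 0]
r2 m[φ3→wet] = [1, 4, 0]
r2 m[φ4→wind] = [4, 6, 1]
r2 m[φ5→sun] = [3, 0, 6]
r2 m[φ6→fog] = [6, 3, 7]
r2 m[φ7→wind] = [0, 7, 1]
r2 m[φ8→wet] = [8, 2, 3]
r2 m[fog→φ0] = [8, 8, 10]
r2 m[fog→φ1] = [11, 8, 10]
r2 m[fog→φ2] = [13, 7, 9]
r2 m[fog→φ6] = [7, 7, 4]
r2 m[snow→φ0] = [0, 0, 0]
r2 m[wet→φ1] = [9, 6, 3]
r2 m[wet→φ3] = [9, 8, 10]
r2 m[wet→φ8] = [2, 10, 7]
r2 m[sun→φ2] = [3, 0, 6]
r2 m[sun→φ5] = [0, 3, 0]
r2 m[wind→φ2] = [4, 13, 2]
r2 m[wind→φ4] = [2, 7, 1]
r2 m[wind→φ7] = [6, 6, 1]
r3 m[φ0→fog] = [5, 2, 1]
r3 m[φ0→snow] = [10, 11, 14]
r3 m[φ1→fog] = [11, 10, 10]
r3 m[φ1→wet] = [10, 15, 15]
r3 m[φ2→fog] = [5, 7, 8]
r3 m[φ2→sun] = [14, 14, 12]
r3 m[φ2→wind] = [10, 12, 15]
r3 m[φ3→wet] = [1, 4, 0]
r3 m[φ4→wind] = [4, 6, 1]
r3 m[φ5→sun] = [3, 0, 6]
r3 m[φ6→fog] = [6, 3, 7]
r3 m[φ7→wind] = [0, 7, 1]
r3 m[φ8→wet] = [8, 2, 3]
r3 m[fog→φ0] = [8, 8, 10]
r3 m[fog→φ1] = [11, 8, 10]
r3 m[fog→φ2] = [13, 7, 9]
r3 m[fog→φ6] = [7, 7, 4]
r3 m[snow→φ0] = [0, 0, 0]
r3 m[wet→φ1] = [9, 6, 3]
r3 m[wet→φ3] = [9, 8, 10]
r3 m[wet→φ8] = [2, 10, 7]
r3 m[sun→φ2] = [3, 0, 6]
r3 m[sun→φ5] = [0, 3, 0]
r3 m[wind→φ2] = [4, 13, 2]
r3 m[wind→φ4] = [2, 7, 1]
r3 m[wind→φ7] = [6, 6, 1]
r4 m[φ0→fog] = [5, 2, 1]
r4 m[φ0→snow] = [10, 11, 14]
r4 m[φ1→fog] = [11, 10, 10]
r4 m[φ1→wet] = [10, 15, 15]
r4 m[φ2→fog] = [5, 7, 8]
r4 m[φ2→sun] = [14, 14, 12]
r4 m[φ2→wind] = [10, 12, 15]
r4 m[φ3→wet] = [1, 4, 0]
r4 m[φ4→wind] = [4, 6, 1]
r4 m[φ5→sun] = [3, 0, 6]
r4 m[φ6→fog] = [6, 3, 7]
r4 m[φ7→wind] = [0, 7, 1]
r4 m[φ8→wet] = [8, 2, 3]
r4 m[fog→φ0] = [22, 20, 25]
r4 m[fog→φ1] = [16, 12, 16]
r4 m[fog→φ2] = [22, 15, 18]
r4 m[fog→φ6] = [21, 19, 19]
r4 m[snow→φ0] = [0, 0, 0]
r4 m[wet→φ1] = [9, 6, 3]
r4 m[wet→φ3] = [18, 17, 18]
r4 m[wet→φ8] = [11, 19, 15]
r4 m[sun→φ2] = [3, 0, 6]
r4 m[sun→φ5] = [14, 14, 12]
r4 m[wind→φ2] = [4, 13, 2]
r4 m[wind→φ4] = [10, 19, 16]
r4 m[wind→φ7] = [14, 18, 16]
r5 m[φ0→fog] = [5, 2, 1]
r5 m[φ0→snow] = [22, 26, 27]
r5 m[φ1→fog] = [11, 10, 10]
r5 m[φ1→wet] = [14, 19, 19]
r5 m[φ2→fog] = [5, 7, 8]
r5 m[φ2→sun] = [23, 22, 20]
r5 m[φ2→wind] = [18, 20, 24]
r5 m[φ3→wet] = [1, 4, 0]
r5 m[φ4→wind] = [4, 6, 1]
r5 m[φ5→sun] = [3, 0, 6]
r5 m[φ6→fog] = [6, 3, 7]
r5 m[φ7→wind] = [0, 7, 1]
r5 m[φ8→wet] = [8, 2, 3]
r5 m[fog→φ0] = [22, 20, 25]
r5 m[fog→φ1] = [16, 12, 16]
r5 m[fog→φ2] = [22, 15, 18]
r5 m[fog→φ6] = [21, 19, 19]
r5 m[snow→φ0] = [0, 0, 0]
r5 m[wet→φ1] = [9, 6, 3]
r5 m[wet→φ3] = [18, 17, 18]
r5 m[wet→φ8] = [11, 19, 15]
r5 m[sun→φ2] = [3, 0, 6]
r5 m[sun→φ5] = [14, 14, 12]
r5 m[wind→φ2] = [4, 13, 2]
r5 m[wind→φ4] = [10, 19, 16]
r5 m[wind→φ7] = [14, 18, 16]
r6 m[φ0→fog] = [5, 2, 1]
r6 m[φ0→snow] = [22, 26, 27]
r6 m[φ1→fog] = [11, 10, 10]
r6 m[φ1→wet] = [14, 19, 19]
r6 m[φ2→fog] = [5, 7, 8]
r6 m[φ2→sun] = [23, 22, 20]
r6 m[φ2→wind] = [18, 20, 24]
r6 m[φ3→wet] = [1, 4, 0]
r6 m[φ4→wind] = [4, 6, 1]
r6 m[φ5→sun] = [3, 0, 6]
r6 m[φ6→fog] = [6, 3, 7]
r6 m[φ7→wind] = [0, 7, 1]
r6 m[φ8→wet] = [8, 2, 3]
r6 m[fog→φ0] = [22, 20, 25]
r6 m[fog→φ1] = [16, 12, 16]
r6 m[fog→φ2] = [22, 15, 18]
r6 m[fog→φ6] = [21, 19, 19]
r6 m[snow→φ0] = [0, 0, 0]
r6 m[wet→φ1] = [9, 6, 3]
r6 m[wet→φ3] = [22, 21, 22]
r6 m[wet→φ8] = [15, 23, 19]
r6 m[sun→φ2] = [3, 0, 6]
r6 m[sun→φ5] = [23, 22, 20]
r6 m[wind→φ2] = [4, 13, 2]
r6 m[wind→φ4] = [18, 27, 25]
r6 m[wind→φ7] = [22, 26, 25]
r7 m[φ0→fog] = [5, 2, 1]
r7 m[φ0→snow] = [22, 26, 27]
r7 m[φ1→fog] = [11, 10, 10]
r7 m[φ1→wet] = [14, 19, 19]
r7 m[φ2→fog] = [5, 7, 8]
r7 m[φ2→sun] = [23, 22, 20]
r7 m[φ2→wind] = [18, 20, 24]
r7 m[φ3→wet] = [1, 4, 0]
r7 m[φ4→wind] = [4, 6, 1]
r7 m[φ5→sun] = [3, 0, 6]
r7 m[φ6→fog] = [6, 3, 7]
r7 m[φ7→wind] = [0, 7, 1]
r7 m[φ8→wet] = [8, 2, 3]
r7 m[fog→φ0] = [22, 20, 25]
r7 m[fog→φ1] = [16, 12, 16]
r7 m[fog→φ2] = [22, 15, 18]
r7 m[fog→φ6] = [21, 19, 19]
r7 m[snow→φ0] = [0, 0, 0]
r7 m[wet→φ1] = [9, 6, 3]
r7 m[wet→φ3] = [22, 21, 22]
r7 m[wet→φ8] = [15, 23, 19]
r7 m[sun→φ2] = [3, 0, 6]
r7 m[sun→φ5] = [23, 22, 20]
r7 m[wind→φ2] = [4, 13, 2]
r7 m[wind→φ4] = [18, 27, 25]
r7 m[wind→φ7] = [22, 26, 25]
fixed point reached at round 7
traceback from fog: (fog=1, snow=0, wet=2, sun=1, wind=0), score=22

assignment: (fog=1, snow=0, wet=2, sun=1, wind=0); score = 22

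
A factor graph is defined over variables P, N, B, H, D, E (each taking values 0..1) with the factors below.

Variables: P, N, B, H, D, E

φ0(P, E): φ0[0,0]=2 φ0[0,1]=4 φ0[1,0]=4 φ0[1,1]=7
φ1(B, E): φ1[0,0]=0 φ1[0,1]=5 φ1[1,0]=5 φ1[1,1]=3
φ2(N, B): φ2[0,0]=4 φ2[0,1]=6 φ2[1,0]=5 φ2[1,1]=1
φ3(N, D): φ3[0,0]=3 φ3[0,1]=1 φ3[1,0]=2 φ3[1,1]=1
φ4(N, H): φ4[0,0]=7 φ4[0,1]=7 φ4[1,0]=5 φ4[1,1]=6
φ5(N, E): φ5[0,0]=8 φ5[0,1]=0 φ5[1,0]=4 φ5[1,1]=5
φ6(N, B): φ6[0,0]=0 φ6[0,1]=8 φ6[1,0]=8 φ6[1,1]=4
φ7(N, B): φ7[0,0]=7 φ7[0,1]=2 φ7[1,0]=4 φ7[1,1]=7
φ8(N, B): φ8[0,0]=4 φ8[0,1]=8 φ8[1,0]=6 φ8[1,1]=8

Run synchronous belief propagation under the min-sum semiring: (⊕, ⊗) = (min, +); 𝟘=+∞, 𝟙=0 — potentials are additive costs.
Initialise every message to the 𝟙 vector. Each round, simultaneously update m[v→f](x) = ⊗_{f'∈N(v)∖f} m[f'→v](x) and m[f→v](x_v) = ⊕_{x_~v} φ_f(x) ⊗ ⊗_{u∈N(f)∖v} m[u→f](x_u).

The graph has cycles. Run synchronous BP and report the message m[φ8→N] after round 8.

init: all messages = 𝟙 over 2 values
r1 m[φ0→P] = [2, 4]
r1 m[φ0→E] = [2, 4]
r1 m[φ1→B] = [0, 3]
r1 m[φ1→E] = [0, 3]
r1 m[φ2→N] = [4, 1]
r1 m[φ2→B] = [4, 1]
r1 m[φ3→N] = [1, 1]
r1 m[φ3→D] = [2, 1]
r1 m[φ4→N] = [7, 5]
r1 m[φ4→H] = [5, 6]
r1 m[φ5→N] = [0, 4]
r1 m[φ5→E] = [4, 0]
r1 m[φ6→N] = [0, 4]
r1 m[φ6→B] = [0, 4]
r1 m[φ7→N] = [2, 4]
r1 m[φ7→B] = [4, 2]
r1 m[φ8→N] = [4, 6]
r1 m[φ8→B] = [4, 8]
r1 m[P→φ0] = [0, 0]
r1 m[N→φ2] = [0, 0]
r1 m[N→φ3] = [0, 0]
r1 m[N→φ4] = [0, 0]
r1 m[N→φ5] = [0, 0]
r1 m[N→φ6] = [0, 0]
r1 m[N→φ7] = [0, 0]
r1 m[N→φ8] = [0, 0]
r1 m[B→φ1] = [0, 0]
r1 m[B→φ2] = [0, 0]
r1 m[B→φ6] = [0, 0]
r1 m[B→φ7] = [0, 0]
r1 m[B→φ8] = [0, 0]
r1 m[H→φ4] = [0, 0]
r1 m[D→φ3] = [0, 0]
r1 m[E→φ0] = [0, 0]
r1 m[E→φ1] = [0, 0]
r1 m[E→φ5] = [0, 0]
r2 m[φ0→P] = [2, 4]
r2 m[φ0→E] = [2, 4]
r2 m[φ1→B] = [0, 3]
r2 m[φ1→E] = [0, 3]
r2 m[φ2→N] = [4, 1]
r2 m[φ2→B] = [4, 1]
r2 m[φ3→N] = [1, 1]
r2 m[φ3→D] = [2, 1]
r2 m[φ4→N] = [7, 5]
r2 m[φ4→H] = [5, 6]
r2 m[φ5→N] = [0, 4]
r2 m[φ5→E] = [4, 0]
r2 m[φ6→N] = [0, 4]
r2 m[φ6→B] = [0, 4]
r2 m[φ7→N] = [2, 4]
r2 m[φ7→B] = [4, 2]
r2 m[φ8→N] = [4, 6]
r2 m[φ8→B] = [4, 8]
r2 m[P→φ0] = [0, 0]
r2 m[N→φ2] = [14, 24]
r2 m[N→φ3] = [17, 24]
r2 m[N→φ4] = [11, 20]
r2 m[N→φ5] = [18, 21]
r2 m[N→φ6] = [18, 21]
r2 m[N→φ7] = [16, 21]
r2 m[N→φ8] = [14, 19]
r2 m[B→φ1] = [12, 15]
r2 m[B→φ2] = [8, 17]
r2 m[B→φ6] = [12, 14]
r2 m[B→φ7] = [8, 16]
r2 m[B→φ8] = [8, 10]
r2 m[H→φ4] = [0, 0]
r2 m[D→φ3] = [0, 0]
r2 m[E→φ0] = [4, 3]
r2 m[E→φ1] = [6, 4]
r2 m[E→φ5] = [2, 7]
r3 m[φ0→P] = [6, 8]
r3 m[φ0→E] = [2, 4]
r3 m[φ1→B] = [6, 7]
r3 m[φ1→E] = [12, 17]
r3 m[φ2→N] = [12, 13]
r3 m[φ2→B] = [18, 20]
r3 m[φ3→N] = [1, 1]
r3 m[φ3→D] = [20, 18]
r3 m[φ4→N] = [7, 5]
r3 m[φ4→H] = [18, 18]
r3 m[φ5→N] = [7, 6]
r3 m[φ5→E] = [25, 18]
r3 m[φ6→N] = [12, 18]
r3 m[φ6→B] = [18, 25]
r3 m[φ7→N] = [15, 12]
r3 m[φ7→B] = [23, 18]
r3 m[φ8→N] = [12, 14]
r3 m[φ8→B] = [18, 22]
r3 m[P→φ0] = [0, 0]
r3 m[N→φ2] = [14, 24]
r3 m[N→φ3] = [17, 24]
r3 m[N→φ4] = [11, 20]
r3 m[N→φ5] = [18, 21]
r3 m[N→φ6] = [18, 21]
r3 m[N→φ7] = [16, 21]
r3 m[N→φ8] = [14, 19]
r3 m[B→φ1] = [12, 15]
r3 m[B→φ2] = [8, 17]
r3 m[B→φ6] = [12, 14]
r3 m[B→φ7] = [8, 16]
r3 m[B→φ8] = [8, 10]
r3 m[H→φ4] = [0, 0]
r3 m[D→φ3] = [0, 0]
r3 m[E→φ0] = [4, 3]
r3 m[E→φ1] = [6, 4]
r3 m[E→φ5] = [2, 7]
r4 m[φ0→P] = [6, 8]
r4 m[φ0→E] = [2, 4]
r4 m[φ1→B] = [6, 7]
r4 m[φ1→E] = [12, 17]
r4 m[φ2→N] = [12, 13]
r4 m[φ2→B] = [18, 20]
r4 m[φ3→N] = [1, 1]
r4 m[φ3→D] = [20, 18]
r4 m[φ4→N] = [7, 5]
r4 m[φ4→H] = [18, 18]
r4 m[φ5→N] = [7, 6]
r4 m[φ5→E] = [25, 18]
r4 m[φ6→N] = [12, 18]
r4 m[φ6→B] = [18, 25]
r4 m[φ7→N] = [15, 12]
r4 m[φ7→B] = [23, 18]
r4 m[φ8→N] = [12, 14]
r4 m[φ8→B] = [18, 22]
r4 m[P→φ0] = [0, 0]
r4 m[N→φ2] = [54, 56]
r4 m[N→φ3] = [65, 68]
r4 m[N→φ4] = [59, 64]
r4 m[N→φ5] = [59, 63]
r4 m[N→φ6] = [54, 51]
r4 m[N→φ7] = [51, 57]
r4 m[N→φ8] = [54, 55]
r4 m[B→φ1] = [77, 85]
r4 m[B→φ2] = [65, 72]
r4 m[B→φ6] = [65, 67]
r4 m[B→φ7] = [60, 74]
r4 m[B→φ8] = [65, 70]
r4 m[H→φ4] = [0, 0]
r4 m[D→φ3] = [0, 0]
r4 m[E→φ0] = [37, 35]
r4 m[E→φ1] = [27, 22]
r4 m[E→φ5] = [14, 21]
r5 m[φ0→P] = [39, 41]
r5 m[φ0→E] = [2, 4]
r5 m[φ1→B] = [27, 25]
r5 m[φ1→E] = [77, 82]
r5 m[φ2→N] = [69, 70]
r5 m[φ2→B] = [58, 57]
r5 m[φ3→N] = [1, 1]
r5 m[φ3→D] = [68, 66]
r5 m[φ4→N] = [7, 5]
r5 m[φ4→H] = [66, 66]
r5 m[φ5→N] = [21, 18]
r5 m[φ5→E] = [67, 59]
r5 m[φ6→N] = [65, 71]
r5 m[φ6→B] = [54, 55]
r5 m[φ7→N] = [67, 64]
r5 m[φ7→B] = [58, 53]
r5 m[φ8→N] = [69, 71]
r5 m[φ8→B] = [58, 62]
r5 m[P→φ0] = [0, 0]
r5 m[N→φ2] = [54, 56]
r5 m[N→φ3] = [65, 68]
r5 m[N→φ4] = [59, 64]
r5 m[N→φ5] = [59, 63]
r5 m[N→φ6] = [54, 51]
r5 m[N→φ7] = [51, 57]
r5 m[N→φ8] = [54, 55]
r5 m[B→φ1] = [77, 85]
r5 m[B→φ2] = [65, 72]
r5 m[B→φ6] = [65, 67]
r5 m[B→φ7] = [60, 74]
r5 m[B→φ8] = [65, 70]
r5 m[H→φ4] = [0, 0]
r5 m[D→φ3] = [0, 0]
r5 m[E→φ0] = [37, 35]
r5 m[E→φ1] = [27, 22]
r5 m[E→φ5] = [14, 21]
r6 m[φ0→P] = [39, 41]
r6 m[φ0→E] = [2, 4]
r6 m[φ1→B] = [27, 25]
r6 m[φ1→E] = [77, 82]
r6 m[φ2→N] = [69, 70]
r6 m[φ2→B] = [58, 57]
r6 m[φ3→N] = [1, 1]
r6 m[φ3→D] = [68, 66]
r6 m[φ4→N] = [7, 5]
r6 m[φ4→H] = [66, 66]
r6 m[φ5→N] = [21, 18]
r6 m[φ5→E] = [67, 59]
r6 m[φ6→N] = [65, 71]
r6 m[φ6→B] = [54, 55]
r6 m[φ7→N] = [67, 64]
r6 m[φ7→B] = [58, 53]
r6 m[φ8→N] = [69, 71]
r6 m[φ8→B] = [58, 62]
r6 m[P→φ0] = [0, 0]
r6 m[N→φ2] = [230, 230]
r6 m[N→φ3] = [298, 299]
r6 m[N→φ4] = [292, 295]
r6 m[N→φ5] = [278, 282]
r6 m[N→φ6] = [234, 229]
r6 m[N→φ7] = [232, 236]
r6 m[N→φ8] = [230, 229]
r6 m[B→φ1] = [228, 227]
r6 m[B→φ2] = [197, 195]
r6 m[B→φ6] = [201, 197]
r6 m[B→φ7] = [197, 199]
r6 m[B→φ8] = [197, 190]
r6 m[H→φ4] = [0, 0]
r6 m[D→φ3] = [0, 0]
r6 m[E→φ0] = [144, 141]
r6 m[E→φ1] = [69, 63]
r6 m[E→φ5] = [79, 86]
r7 m[φ0→P] = [145, 148]
r7 m[φ0→E] = [2, 4]
r7 m[φ1→B] = [68, 66]
r7 m[φ1→E] = [228, 230]
r7 m[φ2→N] = [201, 196]
r7 m[φ2→B] = [234, 231]
r7 m[φ3→N] = [1, 1]
r7 m[φ3→D] = [301, 299]
r7 m[φ4→N] = [7, 5]
r7 m[φ4→H] = [299, 299]
r7 m[φ5→N] = [86, 83]
r7 m[φ5→E] = [286, 278]
r7 m[φ6→N] = [201, 201]
r7 m[φ6→B] = [234, 233]
r7 m[φ7→N] = [201, 201]
r7 m[φ7→B] = [239, 234]
r7 m[φ8→N] = [198, 198]
r7 m[φ8→B] = [234, 237]
r7 m[P→φ0] = [0, 0]
r7 m[N→φ2] = [230, 230]
r7 m[N→φ3] = [298, 299]
r7 m[N→φ4] = [292, 295]
r7 m[N→φ5] = [278, 282]
r7 m[N→φ6] = [234, 229]
r7 m[N→φ7] = [232, 236]
r7 m[N→φ8] = [230, 229]
r7 m[B→φ1] = [228, 227]
r7 m[B→φ2] = [197, 195]
r7 m[B→φ6] = [201, 197]
r7 m[B→φ7] = [197, 199]
r7 m[B→φ8] = [197, 190]
r7 m[H→φ4] = [0, 0]
r7 m[D→φ3] = [0, 0]
r7 m[E→φ0] = [144, 141]
r7 m[E→φ1] = [69, 63]
r7 m[E→φ5] = [79, 86]
r8 m[φ0→P] = [145, 148]
r8 m[φ0→E] = [2, 4]
r8 m[φ1→B] = [68, 66]
r8 m[φ1→E] = [228, 230]
r8 m[φ2→N] = [201, 196]
r8 m[φ2→B] = [234, 231]
r8 m[φ3→N] = [1, 1]
r8 m[φ3→D] = [301, 299]
r8 m[φ4→N] = [7, 5]
r8 m[φ4→H] = [299, 299]
r8 m[φ5→N] = [86, 83]
r8 m[φ5→E] = [286, 278]
r8 m[φ6→N] = [201, 201]
r8 m[φ6→B] = [234, 233]
r8 m[φ7→N] = [201, 201]
r8 m[φ7→B] = [239, 234]
r8 m[φ8→N] = [198, 198]
r8 m[φ8→B] = [234, 237]
r8 m[P→φ0] = [0, 0]
r8 m[N→φ2] = [694, 689]
r8 m[N→φ3] = [894, 884]
r8 m[N→φ4] = [888, 880]
r8 m[N→φ5] = [809, 802]
r8 m[N→φ6] = [694, 684]
r8 m[N→φ7] = [694, 684]
r8 m[N→φ8] = [697, 687]
r8 m[B→φ1] = [941, 935]
r8 m[B→φ2] = [775, 770]
r8 m[B→φ6] = [775, 768]
r8 m[B→φ7] = [770, 767]
r8 m[B→φ8] = [775, 764]
r8 m[H→φ4] = [0, 0]
r8 m[D→φ3] = [0, 0]
r8 m[E→φ0] = [514, 508]
r8 m[E→φ1] = [288, 282]
r8 m[E→φ5] = [230, 234]

message @ round 8 = [198, 198]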